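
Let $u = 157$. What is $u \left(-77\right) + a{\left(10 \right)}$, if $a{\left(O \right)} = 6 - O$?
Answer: $-12093$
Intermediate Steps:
$u \left(-77\right) + a{\left(10 \right)} = 157 \left(-77\right) + \left(6 - 10\right) = -12089 + \left(6 - 10\right) = -12089 - 4 = -12093$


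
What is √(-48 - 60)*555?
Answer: 3330*I*√3 ≈ 5767.7*I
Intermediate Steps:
√(-48 - 60)*555 = √(-108)*555 = (6*I*√3)*555 = 3330*I*√3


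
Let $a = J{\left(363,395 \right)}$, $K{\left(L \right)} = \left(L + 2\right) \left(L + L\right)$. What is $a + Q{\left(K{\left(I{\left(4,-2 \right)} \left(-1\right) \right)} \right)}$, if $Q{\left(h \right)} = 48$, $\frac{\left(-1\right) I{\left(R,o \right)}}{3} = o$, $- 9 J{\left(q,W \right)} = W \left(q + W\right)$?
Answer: $- \frac{298978}{9} \approx -33220.0$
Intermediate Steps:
$J{\left(q,W \right)} = - \frac{W \left(W + q\right)}{9}$ ($J{\left(q,W \right)} = - \frac{W \left(q + W\right)}{9} = - \frac{W \left(W + q\right)}{9}$)
$I{\left(R,o \right)} = - 3 o$
$K{\left(L \right)} = 2 L \left(2 + L\right)$ ($K{\left(L \right)} = \left(2 + L\right) 2 L = 2 L \left(2 + L\right)$)
$a = - \frac{299410}{9}$ ($a = \left(- \frac{1}{9}\right) 395 \left(395 + 363\right) = \left(- \frac{1}{9}\right) 395 \cdot 758 = - \frac{299410}{9} \approx -33268.0$)
$a + Q{\left(K{\left(I{\left(4,-2 \right)} \left(-1\right) \right)} \right)} = - \frac{299410}{9} + 48 = - \frac{298978}{9}$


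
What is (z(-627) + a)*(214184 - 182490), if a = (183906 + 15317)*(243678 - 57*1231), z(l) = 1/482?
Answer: 264034443472045909/241 ≈ 1.0956e+15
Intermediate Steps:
z(l) = 1/482
a = 34567381953 (a = 199223*(243678 - 1*70167) = 199223*(243678 - 70167) = 199223*173511 = 34567381953)
(z(-627) + a)*(214184 - 182490) = (1/482 + 34567381953)*(214184 - 182490) = (16661478101347/482)*31694 = 264034443472045909/241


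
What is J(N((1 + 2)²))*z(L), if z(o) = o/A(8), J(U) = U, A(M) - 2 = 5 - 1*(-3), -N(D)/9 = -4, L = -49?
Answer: -882/5 ≈ -176.40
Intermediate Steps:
N(D) = 36 (N(D) = -9*(-4) = 36)
A(M) = 10 (A(M) = 2 + (5 - 1*(-3)) = 2 + (5 + 3) = 2 + 8 = 10)
z(o) = o/10
J(N((1 + 2)²))*z(L) = 36*((⅒)*(-49)) = 36*(-49/10) = -882/5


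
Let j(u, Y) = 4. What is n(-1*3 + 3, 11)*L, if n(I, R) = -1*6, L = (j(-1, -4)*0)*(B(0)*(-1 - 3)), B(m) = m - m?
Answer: 0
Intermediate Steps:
B(m) = 0
L = 0 (L = (4*0)*(0*(-1 - 3)) = 0*(0*(-4)) = 0*0 = 0)
n(I, R) = -6
n(-1*3 + 3, 11)*L = -6*0 = 0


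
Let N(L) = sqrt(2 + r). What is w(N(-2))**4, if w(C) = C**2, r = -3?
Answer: 1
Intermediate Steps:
N(L) = I (N(L) = sqrt(2 - 3) = sqrt(-1) = I)
w(N(-2))**4 = (I**2)**4 = (-1)**4 = 1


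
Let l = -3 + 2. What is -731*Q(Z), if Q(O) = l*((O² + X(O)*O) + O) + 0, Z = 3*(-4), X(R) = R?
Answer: 201756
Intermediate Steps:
l = -1
Z = -12
Q(O) = -O - 2*O² (Q(O) = -((O² + O*O) + O) + 0 = -((O² + O²) + O) + 0 = -(2*O² + O) + 0 = -(O + 2*O²) + 0 = (-O - 2*O²) + 0 = -O - 2*O²)
-731*Q(Z) = -(-731)*(-12)*(1 + 2*(-12)) = -(-731)*(-12)*(1 - 24) = -(-731)*(-12)*(-23) = -731*(-276) = 201756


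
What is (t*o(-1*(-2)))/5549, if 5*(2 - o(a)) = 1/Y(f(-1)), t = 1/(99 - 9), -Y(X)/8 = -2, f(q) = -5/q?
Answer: 53/13317600 ≈ 3.9797e-6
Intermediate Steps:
Y(X) = 16 (Y(X) = -8*(-2) = 16)
t = 1/90 ≈ 0.011111
o(a) = 159/80 (o(a) = 2 - ⅕/16 = 2 - ⅕*1/16 = 2 - 1/80 = 159/80)
(t*o(-1*(-2)))/5549 = ((1/90)*(159/80))/5549 = (53/2400)*(1/5549) = 53/13317600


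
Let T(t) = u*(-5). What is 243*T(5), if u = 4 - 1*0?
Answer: -4860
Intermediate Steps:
u = 4 (u = 4 + 0 = 4)
T(t) = -20 (T(t) = 4*(-5) = -20)
243*T(5) = 243*(-20) = -4860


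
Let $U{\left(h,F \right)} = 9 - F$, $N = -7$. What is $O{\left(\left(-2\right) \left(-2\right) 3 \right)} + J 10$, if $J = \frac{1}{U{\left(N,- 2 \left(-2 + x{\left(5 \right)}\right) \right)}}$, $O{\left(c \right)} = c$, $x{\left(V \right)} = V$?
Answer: $\frac{38}{3} \approx 12.667$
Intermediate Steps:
$J = \frac{1}{15}$ ($J = \frac{1}{9 - - 2 \left(-2 + 5\right)} = \frac{1}{9 - \left(-2\right) 3} = \frac{1}{9 - -6} = \frac{1}{9 + 6} = \frac{1}{15} \approx 0.066667$)
$O{\left(\left(-2\right) \left(-2\right) 3 \right)} + J 10 = \left(-2\right) \left(-2\right) 3 + \frac{1}{15} \cdot 10 = 4 \cdot 3 + \frac{2}{3} = 12 + \frac{2}{3} = \frac{38}{3}$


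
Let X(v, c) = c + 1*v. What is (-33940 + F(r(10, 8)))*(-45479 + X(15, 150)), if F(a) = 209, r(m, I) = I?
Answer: 1528486534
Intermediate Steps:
X(v, c) = c + v
(-33940 + F(r(10, 8)))*(-45479 + X(15, 150)) = (-33940 + 209)*(-45479 + (150 + 15)) = -33731*(-45479 + 165) = -33731*(-45314) = 1528486534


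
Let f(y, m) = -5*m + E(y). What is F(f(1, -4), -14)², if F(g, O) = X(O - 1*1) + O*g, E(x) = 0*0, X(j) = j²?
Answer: 3025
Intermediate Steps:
E(x) = 0
f(y, m) = -5*m (f(y, m) = -5*m + 0 = -5*m)
F(g, O) = (-1 + O)² + O*g (F(g, O) = (O - 1*1)² + O*g = (O - 1)² + O*g = (-1 + O)² + O*g)
F(f(1, -4), -14)² = ((-1 - 14)² - (-70)*(-4))² = ((-15)² - 14*20)² = (225 - 280)² = (-55)² = 3025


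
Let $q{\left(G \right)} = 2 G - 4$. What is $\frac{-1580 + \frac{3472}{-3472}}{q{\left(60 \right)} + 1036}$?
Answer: $- \frac{527}{384} \approx -1.3724$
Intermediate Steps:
$q{\left(G \right)} = -4 + 2 G$
$\frac{-1580 + \frac{3472}{-3472}}{q{\left(60 \right)} + 1036} = \frac{-1580 + \frac{3472}{-3472}}{\left(-4 + 2 \cdot 60\right) + 1036} = \frac{-1580 + 3472 \left(- \frac{1}{3472}\right)}{\left(-4 + 120\right) + 1036} = \frac{-1580 - 1}{116 + 1036} = - \frac{1581}{1152} = \left(-1581\right) \frac{1}{1152} = - \frac{527}{384}$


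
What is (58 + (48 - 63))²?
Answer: 1849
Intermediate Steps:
(58 + (48 - 63))² = (58 - 15)² = 43² = 1849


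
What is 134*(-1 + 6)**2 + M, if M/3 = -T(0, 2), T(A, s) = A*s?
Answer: 3350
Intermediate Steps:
M = 0 (M = 3*(-0*2) = 3*(-1*0) = 3*0 = 0)
134*(-1 + 6)**2 + M = 134*(-1 + 6)**2 + 0 = 134*5**2 + 0 = 134*25 + 0 = 3350 + 0 = 3350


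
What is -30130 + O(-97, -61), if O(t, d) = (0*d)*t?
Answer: -30130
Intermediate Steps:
O(t, d) = 0 (O(t, d) = 0*t = 0)
-30130 + O(-97, -61) = -30130 + 0 = -30130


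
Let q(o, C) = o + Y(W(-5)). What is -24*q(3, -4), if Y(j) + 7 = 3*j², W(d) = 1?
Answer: 24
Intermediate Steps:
Y(j) = -7 + 3*j²
q(o, C) = -4 + o (q(o, C) = o + (-7 + 3*1²) = o + (-7 + 3*1) = o + (-7 + 3) = o - 4 = -4 + o)
-24*q(3, -4) = -24*(-4 + 3) = -24*(-1) = 24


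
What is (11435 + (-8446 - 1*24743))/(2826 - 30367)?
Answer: 21754/27541 ≈ 0.78988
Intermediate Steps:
(11435 + (-8446 - 1*24743))/(2826 - 30367) = (11435 + (-8446 - 24743))/(-27541) = (11435 - 33189)*(-1/27541) = -21754*(-1/27541) = 21754/27541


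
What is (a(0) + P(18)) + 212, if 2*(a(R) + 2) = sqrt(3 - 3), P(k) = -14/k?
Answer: 1883/9 ≈ 209.22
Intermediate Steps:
a(R) = -2 (a(R) = -2 + sqrt(3 - 3)/2 = -2 + sqrt(0)/2 = -2 + (1/2)*0 = -2 + 0 = -2)
(a(0) + P(18)) + 212 = (-2 - 14/18) + 212 = (-2 - 14*1/18) + 212 = (-2 - 7/9) + 212 = -25/9 + 212 = 1883/9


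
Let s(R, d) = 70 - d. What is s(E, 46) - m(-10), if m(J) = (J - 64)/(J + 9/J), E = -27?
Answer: 1876/109 ≈ 17.211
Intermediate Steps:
m(J) = (-64 + J)/(J + 9/J)
s(E, 46) - m(-10) = (70 - 1*46) - (-10)*(-64 - 10)/(9 + (-10)²) = (70 - 46) - (-10)*(-74)/(9 + 100) = 24 - (-10)*(-74)/109 = 24 - 1*740/109 = 24 - 740/109 = 1876/109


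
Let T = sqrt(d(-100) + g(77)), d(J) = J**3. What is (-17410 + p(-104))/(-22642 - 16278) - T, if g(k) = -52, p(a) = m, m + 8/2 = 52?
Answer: 8681/19460 - 2*I*sqrt(250013) ≈ 0.44609 - 1000.0*I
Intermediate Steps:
m = 48 (m = -4 + 52 = 48)
p(a) = 48
T = 2*I*sqrt(250013) (T = sqrt((-100)**3 - 52) = sqrt(-1000000 - 52) = sqrt(-1000052) = 2*I*sqrt(250013) ≈ 1000.0*I)
(-17410 + p(-104))/(-22642 - 16278) - T = (-17410 + 48)/(-22642 - 16278) - 2*I*sqrt(250013) = -17362/(-38920) - 2*I*sqrt(250013) = -17362*(-1/38920) - 2*I*sqrt(250013) = 8681/19460 - 2*I*sqrt(250013)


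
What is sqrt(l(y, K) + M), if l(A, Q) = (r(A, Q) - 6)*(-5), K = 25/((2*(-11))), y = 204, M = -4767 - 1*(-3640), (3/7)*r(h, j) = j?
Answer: I*sqrt(4720782)/66 ≈ 32.92*I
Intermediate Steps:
r(h, j) = 7*j/3
M = -1127 (M = -4767 + 3640 = -1127)
K = -25/22 (K = 25/(-22) = 25*(-1/22) = -25/22 ≈ -1.1364)
l(A, Q) = 30 - 35*Q/3 (l(A, Q) = (7*Q/3 - 6)*(-5) = (-6 + 7*Q/3)*(-5) = 30 - 35*Q/3)
sqrt(l(y, K) + M) = sqrt((30 - 35/3*(-25/22)) - 1127) = sqrt((30 + 875/66) - 1127) = sqrt(2855/66 - 1127) = sqrt(-71527/66) = I*sqrt(4720782)/66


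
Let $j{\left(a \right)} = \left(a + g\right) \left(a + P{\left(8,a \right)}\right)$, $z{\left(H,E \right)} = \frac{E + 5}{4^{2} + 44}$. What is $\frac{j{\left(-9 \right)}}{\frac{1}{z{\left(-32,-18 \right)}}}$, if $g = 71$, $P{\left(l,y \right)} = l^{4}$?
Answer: $- \frac{1647061}{30} \approx -54902.0$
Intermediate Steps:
$z{\left(H,E \right)} = \frac{1}{12} + \frac{E}{60}$ ($z{\left(H,E \right)} = \frac{5 + E}{16 + 44} = \frac{5 + E}{60} = \left(5 + E\right) \frac{1}{60} = \frac{1}{12} + \frac{E}{60}$)
$j{\left(a \right)} = \left(71 + a\right) \left(4096 + a\right)$ ($j{\left(a \right)} = \left(a + 71\right) \left(a + 8^{4}\right) = \left(71 + a\right) \left(a + 4096\right) = \left(71 + a\right) \left(4096 + a\right)$)
$\frac{j{\left(-9 \right)}}{\frac{1}{z{\left(-32,-18 \right)}}} = \frac{290816 + \left(-9\right)^{2} + 4167 \left(-9\right)}{\frac{1}{\frac{1}{12} + \frac{1}{60} \left(-18\right)}} = \frac{290816 + 81 - 37503}{\frac{1}{\frac{1}{12} - \frac{3}{10}}} = \frac{253394}{\frac{1}{- \frac{13}{60}}} = \frac{253394}{- \frac{60}{13}} = 253394 \left(- \frac{13}{60}\right) = - \frac{1647061}{30}$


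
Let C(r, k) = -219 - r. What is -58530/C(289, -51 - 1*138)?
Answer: 29265/254 ≈ 115.22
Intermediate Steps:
-58530/C(289, -51 - 1*138) = -58530/(-219 - 1*289) = -58530/(-219 - 289) = -58530/(-508) = -58530*(-1/508) = 29265/254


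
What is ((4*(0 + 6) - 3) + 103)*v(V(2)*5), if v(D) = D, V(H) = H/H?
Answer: 620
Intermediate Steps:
V(H) = 1
((4*(0 + 6) - 3) + 103)*v(V(2)*5) = ((4*(0 + 6) - 3) + 103)*(1*5) = ((4*6 - 3) + 103)*5 = ((24 - 3) + 103)*5 = (21 + 103)*5 = 124*5 = 620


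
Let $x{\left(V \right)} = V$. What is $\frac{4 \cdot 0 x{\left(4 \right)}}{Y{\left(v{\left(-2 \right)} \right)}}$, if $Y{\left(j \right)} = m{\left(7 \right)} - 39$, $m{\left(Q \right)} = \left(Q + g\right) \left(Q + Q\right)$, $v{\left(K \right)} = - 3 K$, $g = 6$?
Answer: $0$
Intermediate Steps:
$m{\left(Q \right)} = 2 Q \left(6 + Q\right)$ ($m{\left(Q \right)} = \left(Q + 6\right) \left(Q + Q\right) = \left(6 + Q\right) 2 Q = 2 Q \left(6 + Q\right)$)
$Y{\left(j \right)} = 143$ ($Y{\left(j \right)} = 2 \cdot 7 \left(6 + 7\right) - 39 = 2 \cdot 7 \cdot 13 - 39 = 182 - 39 = 143$)
$\frac{4 \cdot 0 x{\left(4 \right)}}{Y{\left(v{\left(-2 \right)} \right)}} = \frac{4 \cdot 0 \cdot 4}{143} = 0 \cdot 4 \cdot \frac{1}{143} = 0 \cdot \frac{1}{143} = 0$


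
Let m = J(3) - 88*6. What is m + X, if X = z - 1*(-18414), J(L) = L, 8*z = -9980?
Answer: 33283/2 ≈ 16642.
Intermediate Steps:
z = -2495/2 (z = (⅛)*(-9980) = -2495/2 ≈ -1247.5)
m = -525 (m = 3 - 88*6 = 3 - 528 = -525)
X = 34333/2 (X = -2495/2 - 1*(-18414) = -2495/2 + 18414 = 34333/2 ≈ 17167.)
m + X = -525 + 34333/2 = 33283/2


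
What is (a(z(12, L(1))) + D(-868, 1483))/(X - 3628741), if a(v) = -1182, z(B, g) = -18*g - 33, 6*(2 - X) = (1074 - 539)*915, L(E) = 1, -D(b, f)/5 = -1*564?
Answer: -364/824517 ≈ -0.00044147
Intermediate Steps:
D(b, f) = 2820 (D(b, f) = -(-5)*564 = -5*(-564) = 2820)
X = -163171/2 (X = 2 - (1074 - 539)*915/6 = 2 - 535*915/6 = 2 - ⅙*489525 = 2 - 163175/2 = -163171/2 ≈ -81586.)
z(B, g) = -33 - 18*g
(a(z(12, L(1))) + D(-868, 1483))/(X - 3628741) = (-1182 + 2820)/(-163171/2 - 3628741) = 1638/(-7420653/2) = 1638*(-2/7420653) = -364/824517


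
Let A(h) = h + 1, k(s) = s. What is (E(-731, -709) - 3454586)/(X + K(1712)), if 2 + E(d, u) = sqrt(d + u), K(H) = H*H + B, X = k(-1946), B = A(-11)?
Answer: -863647/732247 + 3*I*sqrt(10)/732247 ≈ -1.1794 + 1.2956e-5*I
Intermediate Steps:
A(h) = 1 + h
B = -10 (B = 1 - 11 = -10)
X = -1946
K(H) = -10 + H**2 (K(H) = H*H - 10 = H**2 - 10 = -10 + H**2)
E(d, u) = -2 + sqrt(d + u)
(E(-731, -709) - 3454586)/(X + K(1712)) = ((-2 + sqrt(-731 - 709)) - 3454586)/(-1946 + (-10 + 1712**2)) = ((-2 + sqrt(-1440)) - 3454586)/(-1946 + (-10 + 2930944)) = ((-2 + 12*I*sqrt(10)) - 3454586)/(-1946 + 2930934) = (-3454588 + 12*I*sqrt(10))/2928988 = (-3454588 + 12*I*sqrt(10))*(1/2928988) = -863647/732247 + 3*I*sqrt(10)/732247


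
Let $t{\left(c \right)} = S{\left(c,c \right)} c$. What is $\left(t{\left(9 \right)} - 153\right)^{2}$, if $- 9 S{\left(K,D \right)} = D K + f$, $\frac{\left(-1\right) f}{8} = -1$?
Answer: $58564$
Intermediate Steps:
$f = 8$ ($f = \left(-8\right) \left(-1\right) = 8$)
$S{\left(K,D \right)} = - \frac{8}{9} - \frac{D K}{9}$ ($S{\left(K,D \right)} = - \frac{D K + 8}{9} = - \frac{8 + D K}{9} = - \frac{8}{9} - \frac{D K}{9}$)
$t{\left(c \right)} = c \left(- \frac{8}{9} - \frac{c^{2}}{9}\right)$ ($t{\left(c \right)} = \left(- \frac{8}{9} - \frac{c c}{9}\right) c = \left(- \frac{8}{9} - \frac{c^{2}}{9}\right) c = c \left(- \frac{8}{9} - \frac{c^{2}}{9}\right)$)
$\left(t{\left(9 \right)} - 153\right)^{2} = \left(\left(- \frac{1}{9}\right) 9 \left(8 + 9^{2}\right) - 153\right)^{2} = \left(\left(- \frac{1}{9}\right) 9 \left(8 + 81\right) - 153\right)^{2} = \left(\left(- \frac{1}{9}\right) 9 \cdot 89 - 153\right)^{2} = \left(-89 - 153\right)^{2} = \left(-242\right)^{2} = 58564$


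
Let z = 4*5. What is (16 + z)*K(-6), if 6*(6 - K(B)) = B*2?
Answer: 288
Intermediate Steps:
z = 20
K(B) = 6 - B/3 (K(B) = 6 - B*2/6 = 6 - B/3)
(16 + z)*K(-6) = (16 + 20)*(6 - ⅓*(-6)) = 36*(6 + 2) = 36*8 = 288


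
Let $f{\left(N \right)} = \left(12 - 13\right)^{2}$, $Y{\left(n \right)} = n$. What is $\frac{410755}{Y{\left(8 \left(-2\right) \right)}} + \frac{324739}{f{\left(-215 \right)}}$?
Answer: $\frac{4785069}{16} \approx 2.9907 \cdot 10^{5}$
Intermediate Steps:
$f{\left(N \right)} = 1$ ($f{\left(N \right)} = \left(-1\right)^{2} = 1$)
$\frac{410755}{Y{\left(8 \left(-2\right) \right)}} + \frac{324739}{f{\left(-215 \right)}} = \frac{410755}{8 \left(-2\right)} + \frac{324739}{1} = \frac{410755}{-16} + 324739 \cdot 1 = 410755 \left(- \frac{1}{16}\right) + 324739 = - \frac{410755}{16} + 324739 = \frac{4785069}{16}$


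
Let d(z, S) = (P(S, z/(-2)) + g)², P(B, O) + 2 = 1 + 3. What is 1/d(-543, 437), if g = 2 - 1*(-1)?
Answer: 1/25 ≈ 0.040000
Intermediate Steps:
P(B, O) = 2 (P(B, O) = -2 + (1 + 3) = -2 + 4 = 2)
g = 3 (g = 2 + 1 = 3)
d(z, S) = 25 (d(z, S) = (2 + 3)² = 5² = 25)
1/d(-543, 437) = 1/25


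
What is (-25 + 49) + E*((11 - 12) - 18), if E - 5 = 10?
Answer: -261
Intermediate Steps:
E = 15 (E = 5 + 10 = 15)
(-25 + 49) + E*((11 - 12) - 18) = (-25 + 49) + 15*((11 - 12) - 18) = 24 + 15*(-1 - 18) = 24 + 15*(-19) = 24 - 285 = -261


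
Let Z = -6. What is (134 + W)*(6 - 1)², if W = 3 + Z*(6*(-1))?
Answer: 4325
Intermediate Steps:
W = 39 (W = 3 - 36*(-1) = 3 - 6*(-6) = 3 + 36 = 39)
(134 + W)*(6 - 1)² = (134 + 39)*(6 - 1)² = 173*5² = 173*25 = 4325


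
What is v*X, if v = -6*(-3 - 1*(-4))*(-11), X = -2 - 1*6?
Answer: -528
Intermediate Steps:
X = -8 (X = -2 - 6 = -8)
v = 66 (v = -6*(-3 + 4)*(-11) = -6*1*(-11) = -6*(-11) = 66)
v*X = 66*(-8) = -528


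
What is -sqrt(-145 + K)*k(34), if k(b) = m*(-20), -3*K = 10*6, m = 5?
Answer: 100*I*sqrt(165) ≈ 1284.5*I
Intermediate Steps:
K = -20 (K = -10*6/3 = -1/3*60 = -20)
k(b) = -100 (k(b) = 5*(-20) = -100)
-sqrt(-145 + K)*k(34) = -sqrt(-145 - 20)*(-100) = -sqrt(-165)*(-100) = -I*sqrt(165)*(-100) = -(-100)*I*sqrt(165) = 100*I*sqrt(165)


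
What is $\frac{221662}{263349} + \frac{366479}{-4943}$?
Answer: $- \frac{95416202905}{1301734107} \approx -73.299$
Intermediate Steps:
$\frac{221662}{263349} + \frac{366479}{-4943} = 221662 \cdot \frac{1}{263349} + 366479 \left(- \frac{1}{4943}\right) = \frac{221662}{263349} - \frac{366479}{4943} = - \frac{95416202905}{1301734107}$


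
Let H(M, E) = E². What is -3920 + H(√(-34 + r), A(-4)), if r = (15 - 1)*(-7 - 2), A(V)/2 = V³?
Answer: 12464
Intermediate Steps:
A(V) = 2*V³
r = -126 (r = 14*(-9) = -126)
-3920 + H(√(-34 + r), A(-4)) = -3920 + (2*(-4)³)² = -3920 + (2*(-64))² = -3920 + (-128)² = -3920 + 16384 = 12464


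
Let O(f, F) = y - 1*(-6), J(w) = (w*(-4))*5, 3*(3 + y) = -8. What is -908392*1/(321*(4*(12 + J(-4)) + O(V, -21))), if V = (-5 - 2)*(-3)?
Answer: -908392/118235 ≈ -7.6829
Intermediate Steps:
V = 21 (V = -7*(-3) = 21)
y = -17/3 (y = -3 + (1/3)*(-8) = -3 - 8/3 = -17/3 ≈ -5.6667)
J(w) = -20*w (J(w) = -4*w*5 = -20*w)
O(f, F) = 1/3 (O(f, F) = -17/3 - 1*(-6) = -17/3 + 6 = 1/3)
-908392*1/(321*(4*(12 + J(-4)) + O(V, -21))) = -908392*1/(321*(4*(12 - 20*(-4)) + 1/3)) = -908392*1/(321*(4*(12 + 80) + 1/3)) = -908392*1/(321*(4*92 + 1/3)) = -908392*1/(321*(368 + 1/3)) = -908392/((1105/3)*321) = -908392/118235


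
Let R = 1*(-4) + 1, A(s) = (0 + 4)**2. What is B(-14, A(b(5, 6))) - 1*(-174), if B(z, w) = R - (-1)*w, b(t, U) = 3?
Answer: 187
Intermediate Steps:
A(s) = 16 (A(s) = 4**2 = 16)
R = -3 (R = -4 + 1 = -3)
B(z, w) = -3 + w (B(z, w) = -3 - (-1)*w = -3 + w)
B(-14, A(b(5, 6))) - 1*(-174) = (-3 + 16) - 1*(-174) = 13 + 174 = 187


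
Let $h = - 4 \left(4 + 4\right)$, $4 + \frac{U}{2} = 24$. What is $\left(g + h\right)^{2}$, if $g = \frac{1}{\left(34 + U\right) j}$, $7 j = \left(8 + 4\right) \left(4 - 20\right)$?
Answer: $\frac{206718443569}{201867264} \approx 1024.0$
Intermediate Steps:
$U = 40$ ($U = -8 + 2 \cdot 24 = -8 + 48 = 40$)
$j = - \frac{192}{7}$ ($j = \frac{\left(8 + 4\right) \left(4 - 20\right)}{7} = \frac{12 \left(-16\right)}{7} = \frac{1}{7} \left(-192\right) = - \frac{192}{7} \approx -27.429$)
$h = -32$ ($h = \left(-4\right) 8 = -32$)
$g = - \frac{7}{14208}$ ($g = \frac{1}{\left(34 + 40\right) \left(- \frac{192}{7}\right)} = \frac{1}{74} \left(- \frac{7}{192}\right) = - \frac{7}{14208} \approx -0.00049268$)
$\left(g + h\right)^{2} = \left(- \frac{7}{14208} - 32\right)^{2} = \left(- \frac{454663}{14208}\right)^{2} = \frac{206718443569}{201867264}$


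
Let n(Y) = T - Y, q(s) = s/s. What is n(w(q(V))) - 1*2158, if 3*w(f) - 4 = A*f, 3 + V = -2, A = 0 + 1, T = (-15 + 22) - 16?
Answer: -6506/3 ≈ -2168.7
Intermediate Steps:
T = -9 (T = 7 - 16 = -9)
A = 1
V = -5 (V = -3 - 2 = -5)
q(s) = 1
w(f) = 4/3 + f/3 (w(f) = 4/3 + (1*f)/3 = 4/3 + f/3)
n(Y) = -9 - Y
n(w(q(V))) - 1*2158 = (-9 - (4/3 + (⅓)*1)) - 1*2158 = (-9 - (4/3 + ⅓)) - 2158 = (-9 - 1*5/3) - 2158 = (-9 - 5/3) - 2158 = -32/3 - 2158 = -6506/3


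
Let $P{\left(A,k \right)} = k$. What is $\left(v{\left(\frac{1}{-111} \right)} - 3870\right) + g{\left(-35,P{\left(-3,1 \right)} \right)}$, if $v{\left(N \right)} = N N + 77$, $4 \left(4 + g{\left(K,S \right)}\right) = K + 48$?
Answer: $- \frac{186971171}{49284} \approx -3793.8$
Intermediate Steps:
$g{\left(K,S \right)} = 8 + \frac{K}{4}$ ($g{\left(K,S \right)} = -4 + \frac{K + 48}{4} = -4 + \frac{48 + K}{4} = -4 + \left(12 + \frac{K}{4}\right) = 8 + \frac{K}{4}$)
$v{\left(N \right)} = 77 + N^{2}$ ($v{\left(N \right)} = N^{2} + 77 = 77 + N^{2}$)
$\left(v{\left(\frac{1}{-111} \right)} - 3870\right) + g{\left(-35,P{\left(-3,1 \right)} \right)} = \left(\left(77 + \left(\frac{1}{-111}\right)^{2}\right) - 3870\right) + \left(8 + \frac{1}{4} \left(-35\right)\right) = \left(\left(77 + \left(- \frac{1}{111}\right)^{2}\right) - 3870\right) + \left(8 - \frac{35}{4}\right) = \left(\left(77 + \frac{1}{12321}\right) - 3870\right) - \frac{3}{4} = \left(\frac{948718}{12321} - 3870\right) - \frac{3}{4} = - \frac{46733552}{12321} - \frac{3}{4} = - \frac{186971171}{49284}$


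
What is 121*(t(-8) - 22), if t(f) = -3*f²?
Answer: -25894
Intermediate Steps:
121*(t(-8) - 22) = 121*(-3*(-8)² - 22) = 121*(-3*64 - 22) = 121*(-192 - 22) = 121*(-214) = -25894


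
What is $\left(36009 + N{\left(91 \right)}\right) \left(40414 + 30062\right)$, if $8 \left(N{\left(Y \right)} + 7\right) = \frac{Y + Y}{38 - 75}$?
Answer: $\frac{93877643895}{37} \approx 2.5372 \cdot 10^{9}$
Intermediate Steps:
$N{\left(Y \right)} = -7 - \frac{Y}{148}$ ($N{\left(Y \right)} = -7 + \frac{\left(Y + Y\right) \frac{1}{38 - 75}}{8} = -7 + \frac{2 Y \frac{1}{-37}}{8} = -7 + \frac{2 Y \left(- \frac{1}{37}\right)}{8} = -7 + \frac{\left(- \frac{2}{37}\right) Y}{8} = -7 - \frac{Y}{148}$)
$\left(36009 + N{\left(91 \right)}\right) \left(40414 + 30062\right) = \left(36009 - \frac{1127}{148}\right) \left(40414 + 30062\right) = \left(36009 - \frac{1127}{148}\right) 70476 = \frac{5328205}{148} \cdot 70476 = \frac{93877643895}{37}$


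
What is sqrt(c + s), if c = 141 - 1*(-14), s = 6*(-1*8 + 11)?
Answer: sqrt(173) ≈ 13.153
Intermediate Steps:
s = 18 (s = 6*(-8 + 11) = 6*3 = 18)
c = 155 (c = 141 + 14 = 155)
sqrt(c + s) = sqrt(155 + 18) = sqrt(173)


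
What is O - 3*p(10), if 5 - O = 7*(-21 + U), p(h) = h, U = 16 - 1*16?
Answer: 122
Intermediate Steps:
U = 0 (U = 16 - 16 = 0)
O = 152 (O = 5 - 7*(-21 + 0) = 5 - 7*(-21) = 5 - 1*(-147) = 5 + 147 = 152)
O - 3*p(10) = 152 - 3*10 = 152 - 1*30 = 152 - 30 = 122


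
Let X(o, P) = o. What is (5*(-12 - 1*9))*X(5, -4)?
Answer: -525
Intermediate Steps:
(5*(-12 - 1*9))*X(5, -4) = (5*(-12 - 1*9))*5 = (5*(-12 - 9))*5 = (5*(-21))*5 = -105*5 = -525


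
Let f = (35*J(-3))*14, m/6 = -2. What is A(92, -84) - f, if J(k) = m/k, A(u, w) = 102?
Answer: -1858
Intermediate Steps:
m = -12 (m = 6*(-2) = -12)
J(k) = -12/k
f = 1960 (f = (35*(-12/(-3)))*14 = (35*(-12*(-1/3)))*14 = (35*4)*14 = 140*14 = 1960)
A(92, -84) - f = 102 - 1*1960 = 102 - 1960 = -1858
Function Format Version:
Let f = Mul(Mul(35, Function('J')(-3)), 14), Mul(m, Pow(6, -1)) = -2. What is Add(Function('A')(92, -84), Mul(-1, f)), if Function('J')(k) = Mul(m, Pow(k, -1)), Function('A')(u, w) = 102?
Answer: -1858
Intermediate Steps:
m = -12 (m = Mul(6, -2) = -12)
Function('J')(k) = Mul(-12, Pow(k, -1))
f = 1960 (f = Mul(Mul(35, Mul(-12, Pow(-3, -1))), 14) = Mul(Mul(35, Mul(-12, Rational(-1, 3))), 14) = Mul(Mul(35, 4), 14) = Mul(140, 14) = 1960)
Add(Function('A')(92, -84), Mul(-1, f)) = Add(102, Mul(-1, 1960)) = Add(102, -1960) = -1858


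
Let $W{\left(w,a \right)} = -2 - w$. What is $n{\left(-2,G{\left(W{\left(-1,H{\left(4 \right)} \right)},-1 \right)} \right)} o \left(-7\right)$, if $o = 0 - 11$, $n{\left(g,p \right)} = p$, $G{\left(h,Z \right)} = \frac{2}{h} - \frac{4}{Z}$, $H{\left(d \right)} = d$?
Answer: $154$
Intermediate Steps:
$G{\left(h,Z \right)} = - \frac{4}{Z} + \frac{2}{h}$
$o = -11$ ($o = 0 - 11 = -11$)
$n{\left(-2,G{\left(W{\left(-1,H{\left(4 \right)} \right)},-1 \right)} \right)} o \left(-7\right) = \left(- \frac{4}{-1} + \frac{2}{-2 - -1}\right) \left(-11\right) \left(-7\right) = \left(\left(-4\right) \left(-1\right) + \frac{2}{-2 + 1}\right) \left(-11\right) \left(-7\right) = \left(4 + \frac{2}{-1}\right) \left(-11\right) \left(-7\right) = \left(4 + 2 \left(-1\right)\right) \left(-11\right) \left(-7\right) = \left(4 - 2\right) \left(-11\right) \left(-7\right) = 2 \left(-11\right) \left(-7\right) = \left(-22\right) \left(-7\right) = 154$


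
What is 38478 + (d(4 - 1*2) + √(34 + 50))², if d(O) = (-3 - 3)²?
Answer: 39858 + 144*√21 ≈ 40518.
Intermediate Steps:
d(O) = 36 (d(O) = (-6)² = 36)
38478 + (d(4 - 1*2) + √(34 + 50))² = 38478 + (36 + √(34 + 50))² = 38478 + (36 + √84)² = 38478 + (36 + 2*√21)²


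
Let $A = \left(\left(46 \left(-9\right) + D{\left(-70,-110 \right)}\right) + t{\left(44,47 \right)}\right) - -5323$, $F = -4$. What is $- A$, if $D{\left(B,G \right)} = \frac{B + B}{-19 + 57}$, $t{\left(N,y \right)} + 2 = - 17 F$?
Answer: $- \frac{94455}{19} \approx -4971.3$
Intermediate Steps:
$t{\left(N,y \right)} = 66$ ($t{\left(N,y \right)} = -2 - -68 = -2 + 68 = 66$)
$D{\left(B,G \right)} = \frac{B}{19}$ ($D{\left(B,G \right)} = \frac{2 B}{38} = 2 B \frac{1}{38} = \frac{B}{19}$)
$A = \frac{94455}{19}$ ($A = \left(\left(46 \left(-9\right) + \frac{1}{19} \left(-70\right)\right) + 66\right) - -5323 = \left(\left(-414 - \frac{70}{19}\right) + 66\right) + 5323 = \left(- \frac{7936}{19} + 66\right) + 5323 = - \frac{6682}{19} + 5323 = \frac{94455}{19} \approx 4971.3$)
$- A = \left(-1\right) \frac{94455}{19} = - \frac{94455}{19}$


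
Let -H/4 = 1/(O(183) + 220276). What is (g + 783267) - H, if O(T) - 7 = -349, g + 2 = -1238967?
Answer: -50112181832/109967 ≈ -4.5570e+5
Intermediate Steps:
g = -1238969 (g = -2 - 1238967 = -1238969)
O(T) = -342 (O(T) = 7 - 349 = -342)
H = -2/109967 (H = -4/(-342 + 220276) = -4/219934 = -4*1/219934 = -2/109967 ≈ -1.8187e-5)
(g + 783267) - H = (-1238969 + 783267) - 1*(-2/109967) = -455702 + 2/109967 = -50112181832/109967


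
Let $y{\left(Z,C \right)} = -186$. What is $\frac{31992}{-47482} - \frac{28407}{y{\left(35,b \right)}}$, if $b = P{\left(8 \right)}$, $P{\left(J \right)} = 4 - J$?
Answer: $\frac{223811777}{1471942} \approx 152.05$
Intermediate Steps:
$b = -4$ ($b = 4 - 8 = -4$)
$\frac{31992}{-47482} - \frac{28407}{y{\left(35,b \right)}} = \frac{31992}{-47482} - \frac{28407}{-186} = 31992 \left(- \frac{1}{47482}\right) - - \frac{9469}{62} = - \frac{15996}{23741} + \frac{9469}{62} = \frac{223811777}{1471942}$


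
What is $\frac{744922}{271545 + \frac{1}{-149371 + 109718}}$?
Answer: $\frac{14769196033}{5383786942} \approx 2.7433$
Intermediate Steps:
$\frac{744922}{271545 + \frac{1}{-149371 + 109718}} = \frac{744922}{271545 + \frac{1}{-39653}} = \frac{744922}{271545 - \frac{1}{39653}} = \frac{744922}{\frac{10767573884}{39653}} = 744922 \cdot \frac{39653}{10767573884} = \frac{14769196033}{5383786942}$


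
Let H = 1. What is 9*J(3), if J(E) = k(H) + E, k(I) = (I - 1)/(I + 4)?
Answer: 27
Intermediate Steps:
k(I) = (-1 + I)/(4 + I)
J(E) = E (J(E) = (-1 + 1)/(4 + 1) + E = 0/5 + E = (⅕)*0 + E = 0 + E = E)
9*J(3) = 9*3 = 27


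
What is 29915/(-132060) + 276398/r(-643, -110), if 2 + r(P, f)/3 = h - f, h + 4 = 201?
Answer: 78438167/259860 ≈ 301.85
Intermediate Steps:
h = 197 (h = -4 + 201 = 197)
r(P, f) = 585 - 3*f (r(P, f) = -6 + 3*(197 - f) = -6 + (591 - 3*f) = 585 - 3*f)
29915/(-132060) + 276398/r(-643, -110) = 29915/(-132060) + 276398/(585 - 3*(-110)) = 29915*(-1/132060) + 276398/(585 + 330) = -193/852 + 276398/915 = 78438167/259860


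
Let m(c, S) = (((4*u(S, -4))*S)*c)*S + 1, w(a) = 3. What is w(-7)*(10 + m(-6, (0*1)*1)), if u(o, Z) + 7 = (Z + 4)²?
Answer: 33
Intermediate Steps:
u(o, Z) = -7 + (4 + Z)² (u(o, Z) = -7 + (Z + 4)² = -7 + (4 + Z)²)
m(c, S) = 1 - 28*c*S² (m(c, S) = (((4*(-7 + (4 - 4)²))*S)*c)*S + 1 = (((4*(-7 + 0²))*S)*c)*S + 1 = (((4*(-7 + 0))*S)*c)*S + 1 = (((4*(-7))*S)*c)*S + 1 = ((-28*S)*c)*S + 1 = (-28*S*c)*S + 1 = -28*c*S² + 1 = 1 - 28*c*S²)
w(-7)*(10 + m(-6, (0*1)*1)) = 3*(10 + (1 - 28*(-6)*((0*1)*1)²)) = 3*(10 + (1 - 28*(-6)*(0*1)²)) = 3*(10 + (1 - 28*(-6)*0²)) = 3*(10 + (1 - 28*(-6)*0)) = 3*(10 + (1 + 0)) = 3*(10 + 1) = 3*11 = 33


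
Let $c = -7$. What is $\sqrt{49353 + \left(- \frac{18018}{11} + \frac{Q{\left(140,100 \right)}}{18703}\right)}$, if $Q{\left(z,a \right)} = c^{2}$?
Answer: $\frac{29 \sqrt{19846389202}}{18703} \approx 218.44$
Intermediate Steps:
$Q{\left(z,a \right)} = 49$ ($Q{\left(z,a \right)} = \left(-7\right)^{2} = 49$)
$\sqrt{49353 + \left(- \frac{18018}{11} + \frac{Q{\left(140,100 \right)}}{18703}\right)} = \sqrt{49353 + \left(- \frac{18018}{11} + \frac{49}{18703}\right)} = \sqrt{49353 + \left(\left(-18018\right) \frac{1}{11} + 49 \cdot \frac{1}{18703}\right)} = \sqrt{49353 + \left(-1638 + \frac{49}{18703}\right)} = \sqrt{49353 - \frac{30635465}{18703}} = \sqrt{\frac{892413694}{18703}} = \frac{29 \sqrt{19846389202}}{18703}$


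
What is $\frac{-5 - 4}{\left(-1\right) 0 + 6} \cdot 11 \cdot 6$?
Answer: $-99$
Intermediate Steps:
$\frac{-5 - 4}{\left(-1\right) 0 + 6} \cdot 11 \cdot 6 = - \frac{9}{0 + 6} \cdot 11 \cdot 6 = - \frac{9}{6} \cdot 11 \cdot 6 = \left(-9\right) \frac{1}{6} \cdot 11 \cdot 6 = \left(- \frac{3}{2}\right) 11 \cdot 6 = \left(- \frac{33}{2}\right) 6 = -99$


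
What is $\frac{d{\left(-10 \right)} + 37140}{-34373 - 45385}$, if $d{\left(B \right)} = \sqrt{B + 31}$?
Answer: $- \frac{6190}{13293} - \frac{\sqrt{21}}{79758} \approx -0.46572$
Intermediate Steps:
$d{\left(B \right)} = \sqrt{31 + B}$
$\frac{d{\left(-10 \right)} + 37140}{-34373 - 45385} = \frac{\sqrt{31 - 10} + 37140}{-34373 - 45385} = \frac{\sqrt{21} + 37140}{-79758} = \left(37140 + \sqrt{21}\right) \left(- \frac{1}{79758}\right) = - \frac{6190}{13293} - \frac{\sqrt{21}}{79758}$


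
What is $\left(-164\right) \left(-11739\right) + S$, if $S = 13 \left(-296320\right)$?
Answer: $-1926964$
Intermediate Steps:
$S = -3852160$
$\left(-164\right) \left(-11739\right) + S = \left(-164\right) \left(-11739\right) - 3852160 = 1925196 - 3852160 = -1926964$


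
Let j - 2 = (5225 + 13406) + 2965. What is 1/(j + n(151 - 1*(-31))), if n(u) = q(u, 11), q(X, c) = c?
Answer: 1/21609 ≈ 4.6277e-5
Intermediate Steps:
n(u) = 11
j = 21598 (j = 2 + ((5225 + 13406) + 2965) = 2 + (18631 + 2965) = 2 + 21596 = 21598)
1/(j + n(151 - 1*(-31))) = 1/(21598 + 11) = 1/21609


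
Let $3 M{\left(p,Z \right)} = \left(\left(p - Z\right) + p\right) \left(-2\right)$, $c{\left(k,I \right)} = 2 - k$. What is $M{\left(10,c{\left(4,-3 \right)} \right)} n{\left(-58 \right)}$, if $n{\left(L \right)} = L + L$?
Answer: $\frac{5104}{3} \approx 1701.3$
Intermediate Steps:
$n{\left(L \right)} = 2 L$
$M{\left(p,Z \right)} = - \frac{4 p}{3} + \frac{2 Z}{3}$ ($M{\left(p,Z \right)} = \frac{\left(\left(p - Z\right) + p\right) \left(-2\right)}{3} = \frac{\left(- Z + 2 p\right) \left(-2\right)}{3} = \frac{- 4 p + 2 Z}{3} = - \frac{4 p}{3} + \frac{2 Z}{3}$)
$M{\left(10,c{\left(4,-3 \right)} \right)} n{\left(-58 \right)} = \left(\left(- \frac{4}{3}\right) 10 + \frac{2 \left(2 - 4\right)}{3}\right) 2 \left(-58\right) = \left(- \frac{40}{3} + \frac{2 \left(2 - 4\right)}{3}\right) \left(-116\right) = \left(- \frac{40}{3} + \frac{2}{3} \left(-2\right)\right) \left(-116\right) = \left(- \frac{40}{3} - \frac{4}{3}\right) \left(-116\right) = \left(- \frac{44}{3}\right) \left(-116\right) = \frac{5104}{3}$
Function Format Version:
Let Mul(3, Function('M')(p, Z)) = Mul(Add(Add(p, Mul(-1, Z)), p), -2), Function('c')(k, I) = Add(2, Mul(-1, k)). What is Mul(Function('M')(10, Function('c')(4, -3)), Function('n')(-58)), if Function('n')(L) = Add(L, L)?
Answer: Rational(5104, 3) ≈ 1701.3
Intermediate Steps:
Function('n')(L) = Mul(2, L)
Function('M')(p, Z) = Add(Mul(Rational(-4, 3), p), Mul(Rational(2, 3), Z)) (Function('M')(p, Z) = Mul(Rational(1, 3), Mul(Add(Add(p, Mul(-1, Z)), p), -2)) = Mul(Rational(1, 3), Mul(Add(Mul(-1, Z), Mul(2, p)), -2)) = Mul(Rational(1, 3), Add(Mul(-4, p), Mul(2, Z))) = Add(Mul(Rational(-4, 3), p), Mul(Rational(2, 3), Z)))
Mul(Function('M')(10, Function('c')(4, -3)), Function('n')(-58)) = Mul(Add(Mul(Rational(-4, 3), 10), Mul(Rational(2, 3), Add(2, Mul(-1, 4)))), Mul(2, -58)) = Mul(Add(Rational(-40, 3), Mul(Rational(2, 3), Add(2, -4))), -116) = Mul(Add(Rational(-40, 3), Mul(Rational(2, 3), -2)), -116) = Mul(Add(Rational(-40, 3), Rational(-4, 3)), -116) = Mul(Rational(-44, 3), -116) = Rational(5104, 3)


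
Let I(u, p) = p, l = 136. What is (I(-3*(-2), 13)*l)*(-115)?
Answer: -203320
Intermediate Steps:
(I(-3*(-2), 13)*l)*(-115) = (13*136)*(-115) = 1768*(-115) = -203320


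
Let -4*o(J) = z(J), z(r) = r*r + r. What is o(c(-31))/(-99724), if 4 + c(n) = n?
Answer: 595/199448 ≈ 0.0029832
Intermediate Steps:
c(n) = -4 + n
z(r) = r + r² (z(r) = r² + r = r + r²)
o(J) = -J*(1 + J)/4
o(c(-31))/(-99724) = -(-4 - 31)*(1 + (-4 - 31))/4/(-99724) = -¼*(-35)*(1 - 35)*(-1/99724) = -¼*(-35)*(-34)*(-1/99724) = -595/2*(-1/99724) = 595/199448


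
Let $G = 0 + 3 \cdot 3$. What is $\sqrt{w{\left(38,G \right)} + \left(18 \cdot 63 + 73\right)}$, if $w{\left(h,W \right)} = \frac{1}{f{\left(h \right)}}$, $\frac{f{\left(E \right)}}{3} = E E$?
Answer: $\frac{5 \sqrt{627447}}{114} \approx 34.742$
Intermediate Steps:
$f{\left(E \right)} = 3 E^{2}$ ($f{\left(E \right)} = 3 E E = 3 E^{2}$)
$G = 9$ ($G = 0 + 9 = 9$)
$w{\left(h,W \right)} = \frac{1}{3 h^{2}}$
$\sqrt{w{\left(38,G \right)} + \left(18 \cdot 63 + 73\right)} = \sqrt{\frac{1}{3 \cdot 1444} + \left(18 \cdot 63 + 73\right)} = \sqrt{\frac{1}{3} \cdot \frac{1}{1444} + \left(1134 + 73\right)} = \sqrt{\frac{1}{4332} + 1207} = \sqrt{\frac{5228725}{4332}} = \frac{5 \sqrt{627447}}{114}$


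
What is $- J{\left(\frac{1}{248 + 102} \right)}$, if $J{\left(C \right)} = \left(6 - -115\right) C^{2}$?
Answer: $- \frac{121}{122500} \approx -0.00098776$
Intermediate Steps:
$J{\left(C \right)} = 121 C^{2}$ ($J{\left(C \right)} = \left(6 + 115\right) C^{2} = 121 C^{2}$)
$- J{\left(\frac{1}{248 + 102} \right)} = - 121 \left(\frac{1}{248 + 102}\right)^{2} = - 121 \left(\frac{1}{350}\right)^{2} = - \frac{121}{122500}$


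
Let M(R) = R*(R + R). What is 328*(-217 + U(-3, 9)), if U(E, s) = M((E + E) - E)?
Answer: -65272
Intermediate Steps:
M(R) = 2*R**2 (M(R) = R*(2*R) = 2*R**2)
U(E, s) = 2*E**2 (U(E, s) = 2*((E + E) - E)**2 = 2*(2*E - E)**2 = 2*E**2)
328*(-217 + U(-3, 9)) = 328*(-217 + 2*(-3)**2) = 328*(-217 + 2*9) = 328*(-217 + 18) = 328*(-199) = -65272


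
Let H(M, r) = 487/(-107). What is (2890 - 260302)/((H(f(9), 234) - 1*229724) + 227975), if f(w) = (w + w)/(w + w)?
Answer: 13771542/93815 ≈ 146.79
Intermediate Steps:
f(w) = 1 (f(w) = (2*w)/((2*w)) = (2*w)*(1/(2*w)) = 1)
H(M, r) = -487/107 (H(M, r) = 487*(-1/107) = -487/107)
(2890 - 260302)/((H(f(9), 234) - 1*229724) + 227975) = (2890 - 260302)/((-487/107 - 1*229724) + 227975) = -257412/((-487/107 - 229724) + 227975) = -257412/(-24580955/107 + 227975) = -257412/(-187630/107) = -257412*(-107/187630) = 13771542/93815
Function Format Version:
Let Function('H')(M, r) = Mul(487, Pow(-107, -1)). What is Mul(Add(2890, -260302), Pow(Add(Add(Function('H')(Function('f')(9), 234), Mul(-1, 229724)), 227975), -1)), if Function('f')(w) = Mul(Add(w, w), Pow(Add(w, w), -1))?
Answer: Rational(13771542, 93815) ≈ 146.79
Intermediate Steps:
Function('f')(w) = 1 (Function('f')(w) = Mul(Mul(2, w), Pow(Mul(2, w), -1)) = Mul(Mul(2, w), Mul(Rational(1, 2), Pow(w, -1))) = 1)
Function('H')(M, r) = Rational(-487, 107) (Function('H')(M, r) = Mul(487, Rational(-1, 107)) = Rational(-487, 107))
Mul(Add(2890, -260302), Pow(Add(Add(Function('H')(Function('f')(9), 234), Mul(-1, 229724)), 227975), -1)) = Mul(Add(2890, -260302), Pow(Add(Add(Rational(-487, 107), Mul(-1, 229724)), 227975), -1)) = Mul(-257412, Pow(Add(Add(Rational(-487, 107), -229724), 227975), -1)) = Mul(-257412, Pow(Add(Rational(-24580955, 107), 227975), -1)) = Mul(-257412, Pow(Rational(-187630, 107), -1)) = Mul(-257412, Rational(-107, 187630)) = Rational(13771542, 93815)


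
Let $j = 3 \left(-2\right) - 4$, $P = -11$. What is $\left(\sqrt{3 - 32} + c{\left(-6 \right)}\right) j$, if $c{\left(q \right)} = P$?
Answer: $110 - 10 i \sqrt{29} \approx 110.0 - 53.852 i$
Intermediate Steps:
$c{\left(q \right)} = -11$
$j = -10$ ($j = -6 - 4 = -10$)
$\left(\sqrt{3 - 32} + c{\left(-6 \right)}\right) j = \left(\sqrt{3 - 32} - 11\right) \left(-10\right) = \left(\sqrt{-29} - 11\right) \left(-10\right) = \left(i \sqrt{29} - 11\right) \left(-10\right) = \left(-11 + i \sqrt{29}\right) \left(-10\right) = 110 - 10 i \sqrt{29}$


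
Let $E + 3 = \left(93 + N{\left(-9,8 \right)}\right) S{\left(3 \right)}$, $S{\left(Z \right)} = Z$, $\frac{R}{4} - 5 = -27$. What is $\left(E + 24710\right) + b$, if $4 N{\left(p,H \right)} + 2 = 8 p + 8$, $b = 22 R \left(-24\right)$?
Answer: $\frac{142801}{2} \approx 71401.0$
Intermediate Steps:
$R = -88$ ($R = 20 + 4 \left(-27\right) = 20 - 108 = -88$)
$b = 46464$ ($b = 22 \left(-88\right) \left(-24\right) = \left(-1936\right) \left(-24\right) = 46464$)
$N{\left(p,H \right)} = \frac{3}{2} + 2 p$ ($N{\left(p,H \right)} = - \frac{1}{2} + \frac{8 p + 8}{4} = - \frac{1}{2} + \frac{8 + 8 p}{4} = - \frac{1}{2} + \left(2 + 2 p\right) = \frac{3}{2} + 2 p$)
$E = \frac{453}{2}$ ($E = -3 + \left(93 + \left(\frac{3}{2} + 2 \left(-9\right)\right)\right) 3 = -3 + \left(93 + \left(\frac{3}{2} - 18\right)\right) 3 = -3 + \left(93 - \frac{33}{2}\right) 3 = -3 + \frac{153}{2} \cdot 3 = -3 + \frac{459}{2} = \frac{453}{2} \approx 226.5$)
$\left(E + 24710\right) + b = \left(\frac{453}{2} + 24710\right) + 46464 = \frac{49873}{2} + 46464 = \frac{142801}{2}$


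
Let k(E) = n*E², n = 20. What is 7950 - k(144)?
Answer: -406770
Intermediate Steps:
k(E) = 20*E²
7950 - k(144) = 7950 - 20*144² = 7950 - 20*20736 = 7950 - 1*414720 = 7950 - 414720 = -406770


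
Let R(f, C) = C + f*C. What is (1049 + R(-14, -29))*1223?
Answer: 1743998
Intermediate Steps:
R(f, C) = C + C*f
(1049 + R(-14, -29))*1223 = (1049 - 29*(1 - 14))*1223 = (1049 - 29*(-13))*1223 = (1049 + 377)*1223 = 1426*1223 = 1743998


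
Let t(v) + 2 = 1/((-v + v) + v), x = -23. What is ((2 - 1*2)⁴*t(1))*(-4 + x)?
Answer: 0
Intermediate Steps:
t(v) = -2 + 1/v (t(v) = -2 + 1/((-v + v) + v) = -2 + 1/(0 + v) = -2 + 1/v)
((2 - 1*2)⁴*t(1))*(-4 + x) = ((2 - 1*2)⁴*(-2 + 1/1))*(-4 - 23) = ((2 - 2)⁴*(-2 + 1))*(-27) = (0⁴*(-1))*(-27) = (0*(-1))*(-27) = 0*(-27) = 0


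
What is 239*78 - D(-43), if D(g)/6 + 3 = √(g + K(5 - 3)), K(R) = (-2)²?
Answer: 18660 - 6*I*√39 ≈ 18660.0 - 37.47*I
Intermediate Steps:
K(R) = 4
D(g) = -18 + 6*√(4 + g) (D(g) = -18 + 6*√(g + 4) = -18 + 6*√(4 + g))
239*78 - D(-43) = 239*78 - (-18 + 6*√(4 - 43)) = 18642 - (-18 + 6*√(-39)) = 18642 - (-18 + 6*(I*√39)) = 18642 - (-18 + 6*I*√39) = 18642 + (18 - 6*I*√39) = 18660 - 6*I*√39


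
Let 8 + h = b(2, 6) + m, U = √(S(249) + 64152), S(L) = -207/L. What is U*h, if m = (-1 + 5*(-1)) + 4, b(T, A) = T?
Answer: -8*√441937401/83 ≈ -2026.2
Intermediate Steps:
m = -2 (m = (-1 - 5) + 4 = -6 + 4 = -2)
U = √441937401/83 (U = √(-207/249 + 64152) = √(-207*1/249 + 64152) = √(-69/83 + 64152) = √(5324547/83) = √441937401/83 ≈ 253.28)
h = -8 (h = -8 + (2 - 2) = -8 + 0 = -8)
U*h = (√441937401/83)*(-8) = -8*√441937401/83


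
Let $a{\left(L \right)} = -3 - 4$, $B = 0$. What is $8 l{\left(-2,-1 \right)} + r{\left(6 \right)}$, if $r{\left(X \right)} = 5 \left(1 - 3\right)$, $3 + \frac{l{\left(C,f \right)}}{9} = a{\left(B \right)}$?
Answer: $-730$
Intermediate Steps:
$a{\left(L \right)} = -7$ ($a{\left(L \right)} = -3 - 4 = -7$)
$l{\left(C,f \right)} = -90$ ($l{\left(C,f \right)} = -27 + 9 \left(-7\right) = -27 - 63 = -90$)
$r{\left(X \right)} = -10$ ($r{\left(X \right)} = 5 \left(-2\right) = -10$)
$8 l{\left(-2,-1 \right)} + r{\left(6 \right)} = 8 \left(-90\right) - 10 = -720 - 10 = -730$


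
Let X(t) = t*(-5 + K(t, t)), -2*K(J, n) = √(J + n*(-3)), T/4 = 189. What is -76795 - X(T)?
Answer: -73015 + 2268*I*√42 ≈ -73015.0 + 14698.0*I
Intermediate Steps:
T = 756 (T = 4*189 = 756)
K(J, n) = -√(J - 3*n)/2 (K(J, n) = -√(J + n*(-3))/2 = -√(J - 3*n)/2)
X(t) = t*(-5 - √2*√(-t)/2) (X(t) = t*(-5 - √(t - 3*t)/2) = t*(-5 - √2*√(-t)/2))
-76795 - X(T) = -76795 - (-1)*756*(10 + √2*√(-1*756))/2 = -76795 - (-1)*756*(10 + √2*√(-756))/2 = -76795 - (-1)*756*(10 + √2*(6*I*√21))/2 = -76795 - (-1)*756*(10 + 6*I*√42)/2 = -76795 - (-3780 - 2268*I*√42) = -76795 + (3780 + 2268*I*√42) = -73015 + 2268*I*√42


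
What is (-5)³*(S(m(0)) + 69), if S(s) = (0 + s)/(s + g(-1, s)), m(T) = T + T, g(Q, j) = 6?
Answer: -8625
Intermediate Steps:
m(T) = 2*T
S(s) = s/(6 + s) (S(s) = (0 + s)/(s + 6) = s/(6 + s))
(-5)³*(S(m(0)) + 69) = (-5)³*((2*0)/(6 + 2*0) + 69) = -125*(0/(6 + 0) + 69) = -125*(0/6 + 69) = -125*(0*(⅙) + 69) = -125*(0 + 69) = -125*69 = -8625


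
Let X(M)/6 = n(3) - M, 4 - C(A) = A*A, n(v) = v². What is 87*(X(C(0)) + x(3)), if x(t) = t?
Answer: 2871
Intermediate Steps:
C(A) = 4 - A² (C(A) = 4 - A*A = 4 - A²)
X(M) = 54 - 6*M (X(M) = 6*(3² - M) = 6*(9 - M) = 54 - 6*M)
87*(X(C(0)) + x(3)) = 87*((54 - 6*(4 - 1*0²)) + 3) = 87*((54 - 6*(4 - 1*0)) + 3) = 87*((54 - 6*(4 + 0)) + 3) = 87*((54 - 6*4) + 3) = 87*((54 - 24) + 3) = 87*(30 + 3) = 87*33 = 2871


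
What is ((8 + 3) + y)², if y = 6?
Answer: 289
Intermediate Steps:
((8 + 3) + y)² = ((8 + 3) + 6)² = (11 + 6)² = 17² = 289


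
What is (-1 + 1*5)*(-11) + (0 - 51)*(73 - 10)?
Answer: -3257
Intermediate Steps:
(-1 + 1*5)*(-11) + (0 - 51)*(73 - 10) = (-1 + 5)*(-11) - 51*63 = 4*(-11) - 3213 = -44 - 3213 = -3257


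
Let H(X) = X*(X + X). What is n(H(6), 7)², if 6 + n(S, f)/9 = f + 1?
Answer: 324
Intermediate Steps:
H(X) = 2*X² (H(X) = X*(2*X) = 2*X²)
n(S, f) = -45 + 9*f (n(S, f) = -54 + 9*(f + 1) = -54 + 9*(1 + f) = -54 + (9 + 9*f) = -45 + 9*f)
n(H(6), 7)² = (-45 + 9*7)² = (-45 + 63)² = 18² = 324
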